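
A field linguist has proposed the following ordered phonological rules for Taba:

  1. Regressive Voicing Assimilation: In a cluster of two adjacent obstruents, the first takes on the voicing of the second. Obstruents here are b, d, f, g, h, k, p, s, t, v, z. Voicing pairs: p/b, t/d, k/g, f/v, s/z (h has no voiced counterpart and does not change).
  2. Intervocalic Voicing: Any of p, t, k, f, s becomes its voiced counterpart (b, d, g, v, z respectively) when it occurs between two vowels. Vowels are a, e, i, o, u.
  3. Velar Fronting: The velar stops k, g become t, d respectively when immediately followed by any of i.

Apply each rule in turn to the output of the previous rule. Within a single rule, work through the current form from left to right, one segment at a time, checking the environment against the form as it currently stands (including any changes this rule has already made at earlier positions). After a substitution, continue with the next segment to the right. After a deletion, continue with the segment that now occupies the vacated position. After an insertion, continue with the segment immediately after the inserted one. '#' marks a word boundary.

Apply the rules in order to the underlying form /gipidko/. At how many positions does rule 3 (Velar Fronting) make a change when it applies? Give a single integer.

1 Regressive Voicing Assimilation: [gipidko] → [gipitko]
2 Intervocalic Voicing: [gipitko] → [gibitko]
3 Velar Fronting: [gibitko] → [dibitko]
Rule 3 changed 1 position(s).

1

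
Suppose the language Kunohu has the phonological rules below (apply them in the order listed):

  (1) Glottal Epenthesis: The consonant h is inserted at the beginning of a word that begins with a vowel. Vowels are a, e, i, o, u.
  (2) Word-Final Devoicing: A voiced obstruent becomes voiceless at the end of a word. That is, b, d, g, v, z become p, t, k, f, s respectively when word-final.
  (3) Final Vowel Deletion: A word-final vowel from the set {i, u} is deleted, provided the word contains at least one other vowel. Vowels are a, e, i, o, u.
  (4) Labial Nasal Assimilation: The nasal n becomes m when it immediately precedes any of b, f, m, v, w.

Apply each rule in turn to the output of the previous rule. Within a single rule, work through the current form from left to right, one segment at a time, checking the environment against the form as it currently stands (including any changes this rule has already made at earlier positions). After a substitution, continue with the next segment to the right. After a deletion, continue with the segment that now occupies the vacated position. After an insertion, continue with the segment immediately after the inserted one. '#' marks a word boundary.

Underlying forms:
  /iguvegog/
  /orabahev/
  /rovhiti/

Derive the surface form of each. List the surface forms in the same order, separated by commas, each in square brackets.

[higuvegok], [horabahef], [rovhit]

/iguvegog/:
  (1) Glottal Epenthesis: [iguvegog] → [higuvegog]
  (2) Word-Final Devoicing: [higuvegog] → [higuvegok]
  (3) Final Vowel Deletion: no change — [higuvegok]
  (4) Labial Nasal Assimilation: no change — [higuvegok]
/orabahev/:
  (1) Glottal Epenthesis: [orabahev] → [horabahev]
  (2) Word-Final Devoicing: [horabahev] → [horabahef]
  (3) Final Vowel Deletion: no change — [horabahef]
  (4) Labial Nasal Assimilation: no change — [horabahef]
/rovhiti/:
  (1) Glottal Epenthesis: no change — [rovhiti]
  (2) Word-Final Devoicing: no change — [rovhiti]
  (3) Final Vowel Deletion: [rovhiti] → [rovhit]
  (4) Labial Nasal Assimilation: no change — [rovhit]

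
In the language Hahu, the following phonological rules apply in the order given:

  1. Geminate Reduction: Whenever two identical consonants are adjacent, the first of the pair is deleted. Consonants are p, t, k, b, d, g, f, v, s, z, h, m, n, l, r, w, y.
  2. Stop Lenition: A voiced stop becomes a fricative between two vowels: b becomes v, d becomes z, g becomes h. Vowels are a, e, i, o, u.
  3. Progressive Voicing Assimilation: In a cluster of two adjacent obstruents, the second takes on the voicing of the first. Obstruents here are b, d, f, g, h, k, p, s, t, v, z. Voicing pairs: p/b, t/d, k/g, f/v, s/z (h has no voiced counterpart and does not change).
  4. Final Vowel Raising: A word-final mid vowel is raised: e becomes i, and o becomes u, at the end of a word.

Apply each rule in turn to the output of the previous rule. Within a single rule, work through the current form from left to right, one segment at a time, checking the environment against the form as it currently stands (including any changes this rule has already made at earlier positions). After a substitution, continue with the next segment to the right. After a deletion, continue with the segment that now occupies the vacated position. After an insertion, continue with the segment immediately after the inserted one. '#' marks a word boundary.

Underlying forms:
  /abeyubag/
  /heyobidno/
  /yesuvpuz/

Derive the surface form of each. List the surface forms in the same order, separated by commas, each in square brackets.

/abeyubag/:
  1 Geminate Reduction: no change — [abeyubag]
  2 Stop Lenition: [abeyubag] → [aveyuvag]
  3 Progressive Voicing Assimilation: no change — [aveyuvag]
  4 Final Vowel Raising: no change — [aveyuvag]
/heyobidno/:
  1 Geminate Reduction: no change — [heyobidno]
  2 Stop Lenition: [heyobidno] → [heyovidno]
  3 Progressive Voicing Assimilation: no change — [heyovidno]
  4 Final Vowel Raising: [heyovidno] → [heyovidnu]
/yesuvpuz/:
  1 Geminate Reduction: no change — [yesuvpuz]
  2 Stop Lenition: no change — [yesuvpuz]
  3 Progressive Voicing Assimilation: [yesuvpuz] → [yesuvbuz]
  4 Final Vowel Raising: no change — [yesuvbuz]

[aveyuvag], [heyovidnu], [yesuvbuz]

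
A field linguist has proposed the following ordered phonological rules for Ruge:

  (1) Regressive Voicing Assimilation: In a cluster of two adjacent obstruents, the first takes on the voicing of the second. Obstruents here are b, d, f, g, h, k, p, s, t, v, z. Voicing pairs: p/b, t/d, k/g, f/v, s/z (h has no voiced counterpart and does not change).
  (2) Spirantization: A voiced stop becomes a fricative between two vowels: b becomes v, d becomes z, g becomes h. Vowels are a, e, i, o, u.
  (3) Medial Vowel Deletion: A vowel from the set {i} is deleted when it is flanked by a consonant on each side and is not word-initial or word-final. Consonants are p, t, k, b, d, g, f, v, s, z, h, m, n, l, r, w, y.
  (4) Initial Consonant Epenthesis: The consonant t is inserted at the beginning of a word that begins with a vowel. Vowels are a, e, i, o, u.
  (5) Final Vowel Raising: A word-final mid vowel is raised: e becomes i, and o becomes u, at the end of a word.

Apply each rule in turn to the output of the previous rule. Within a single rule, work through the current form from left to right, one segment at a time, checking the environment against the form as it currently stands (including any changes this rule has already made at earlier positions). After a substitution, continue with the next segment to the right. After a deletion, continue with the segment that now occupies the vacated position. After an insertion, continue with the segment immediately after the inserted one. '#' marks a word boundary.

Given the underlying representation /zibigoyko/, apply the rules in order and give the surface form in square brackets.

[zvhoyku]

(1) Regressive Voicing Assimilation: no change — [zibigoyko]
(2) Spirantization: [zibigoyko] → [zivihoyko]
(3) Medial Vowel Deletion: [zivihoyko] → [zvhoyko]
(4) Initial Consonant Epenthesis: no change — [zvhoyko]
(5) Final Vowel Raising: [zvhoyko] → [zvhoyku]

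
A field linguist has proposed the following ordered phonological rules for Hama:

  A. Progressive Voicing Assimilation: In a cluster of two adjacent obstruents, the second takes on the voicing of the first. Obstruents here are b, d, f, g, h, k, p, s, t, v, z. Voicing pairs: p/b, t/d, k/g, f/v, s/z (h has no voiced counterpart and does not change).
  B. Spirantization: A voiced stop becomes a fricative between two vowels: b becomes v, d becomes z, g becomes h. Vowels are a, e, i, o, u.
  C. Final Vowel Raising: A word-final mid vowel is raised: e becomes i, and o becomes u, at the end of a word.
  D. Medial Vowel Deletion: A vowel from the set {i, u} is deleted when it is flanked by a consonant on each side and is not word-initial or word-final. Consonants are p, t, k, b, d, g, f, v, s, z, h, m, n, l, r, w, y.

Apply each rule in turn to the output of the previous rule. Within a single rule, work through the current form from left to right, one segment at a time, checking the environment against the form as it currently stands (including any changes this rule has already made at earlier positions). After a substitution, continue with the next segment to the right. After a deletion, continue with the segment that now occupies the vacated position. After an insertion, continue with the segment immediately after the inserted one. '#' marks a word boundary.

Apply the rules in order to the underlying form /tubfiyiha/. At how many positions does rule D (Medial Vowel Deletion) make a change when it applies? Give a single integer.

3

A Progressive Voicing Assimilation: [tubfiyiha] → [tubviyiha]
B Spirantization: no change — [tubviyiha]
C Final Vowel Raising: no change — [tubviyiha]
D Medial Vowel Deletion: [tubviyiha] → [tbvyha]
Rule D changed 3 position(s).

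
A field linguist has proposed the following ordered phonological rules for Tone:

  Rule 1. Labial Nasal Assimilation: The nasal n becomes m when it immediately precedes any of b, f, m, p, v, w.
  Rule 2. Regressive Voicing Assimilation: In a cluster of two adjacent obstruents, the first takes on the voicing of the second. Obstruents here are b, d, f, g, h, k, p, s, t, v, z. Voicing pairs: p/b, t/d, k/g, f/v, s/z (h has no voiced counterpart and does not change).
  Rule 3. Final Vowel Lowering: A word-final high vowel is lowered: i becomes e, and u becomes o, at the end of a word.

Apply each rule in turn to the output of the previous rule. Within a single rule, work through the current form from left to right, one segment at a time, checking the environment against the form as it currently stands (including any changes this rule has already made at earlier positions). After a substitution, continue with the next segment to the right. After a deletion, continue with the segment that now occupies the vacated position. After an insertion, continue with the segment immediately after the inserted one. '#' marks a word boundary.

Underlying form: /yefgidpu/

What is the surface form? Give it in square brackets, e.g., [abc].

Rule 1 Labial Nasal Assimilation: no change — [yefgidpu]
Rule 2 Regressive Voicing Assimilation: [yefgidpu] → [yevgitpu]
Rule 3 Final Vowel Lowering: [yevgitpu] → [yevgitpo]

[yevgitpo]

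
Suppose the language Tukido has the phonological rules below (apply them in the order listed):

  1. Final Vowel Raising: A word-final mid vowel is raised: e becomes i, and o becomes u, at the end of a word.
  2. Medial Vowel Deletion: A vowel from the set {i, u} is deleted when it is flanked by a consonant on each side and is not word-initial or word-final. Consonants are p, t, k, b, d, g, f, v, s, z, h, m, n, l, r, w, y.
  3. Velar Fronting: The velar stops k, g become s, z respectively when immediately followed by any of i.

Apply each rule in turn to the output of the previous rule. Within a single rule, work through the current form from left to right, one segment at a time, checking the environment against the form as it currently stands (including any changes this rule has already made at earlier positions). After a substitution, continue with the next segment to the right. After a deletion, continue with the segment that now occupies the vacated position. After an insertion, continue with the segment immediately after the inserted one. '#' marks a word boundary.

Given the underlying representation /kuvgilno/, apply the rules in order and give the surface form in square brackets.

[kvglnu]

1 Final Vowel Raising: [kuvgilno] → [kuvgilnu]
2 Medial Vowel Deletion: [kuvgilnu] → [kvglnu]
3 Velar Fronting: no change — [kvglnu]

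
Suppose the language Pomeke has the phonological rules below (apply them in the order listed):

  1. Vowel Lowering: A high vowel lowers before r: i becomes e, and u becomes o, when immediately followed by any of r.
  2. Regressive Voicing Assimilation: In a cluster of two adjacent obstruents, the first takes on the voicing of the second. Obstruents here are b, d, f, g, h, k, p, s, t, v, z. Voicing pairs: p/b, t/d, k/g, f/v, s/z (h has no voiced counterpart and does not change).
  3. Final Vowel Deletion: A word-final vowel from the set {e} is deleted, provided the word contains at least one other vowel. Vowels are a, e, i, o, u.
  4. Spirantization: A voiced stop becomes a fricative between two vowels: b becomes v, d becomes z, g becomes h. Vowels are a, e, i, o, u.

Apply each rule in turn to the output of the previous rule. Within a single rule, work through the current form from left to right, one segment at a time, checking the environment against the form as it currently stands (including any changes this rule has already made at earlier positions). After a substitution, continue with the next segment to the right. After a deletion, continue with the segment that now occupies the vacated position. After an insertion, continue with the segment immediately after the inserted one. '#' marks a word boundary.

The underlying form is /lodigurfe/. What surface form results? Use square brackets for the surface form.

1 Vowel Lowering: [lodigurfe] → [lodigorfe]
2 Regressive Voicing Assimilation: no change — [lodigorfe]
3 Final Vowel Deletion: [lodigorfe] → [lodigorf]
4 Spirantization: [lodigorf] → [lozihorf]

[lozihorf]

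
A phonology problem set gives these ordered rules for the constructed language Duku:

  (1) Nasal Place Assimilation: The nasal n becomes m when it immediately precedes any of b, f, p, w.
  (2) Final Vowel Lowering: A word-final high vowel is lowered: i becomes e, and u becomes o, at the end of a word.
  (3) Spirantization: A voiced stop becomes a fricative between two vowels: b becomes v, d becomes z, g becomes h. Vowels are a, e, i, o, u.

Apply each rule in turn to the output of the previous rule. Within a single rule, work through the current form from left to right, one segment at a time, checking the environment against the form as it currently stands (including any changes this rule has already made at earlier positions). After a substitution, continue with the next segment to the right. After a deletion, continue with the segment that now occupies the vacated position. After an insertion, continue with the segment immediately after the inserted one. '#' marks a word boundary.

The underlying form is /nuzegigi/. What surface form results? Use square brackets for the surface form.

(1) Nasal Place Assimilation: no change — [nuzegigi]
(2) Final Vowel Lowering: [nuzegigi] → [nuzegige]
(3) Spirantization: [nuzegige] → [nuzehihe]

[nuzehihe]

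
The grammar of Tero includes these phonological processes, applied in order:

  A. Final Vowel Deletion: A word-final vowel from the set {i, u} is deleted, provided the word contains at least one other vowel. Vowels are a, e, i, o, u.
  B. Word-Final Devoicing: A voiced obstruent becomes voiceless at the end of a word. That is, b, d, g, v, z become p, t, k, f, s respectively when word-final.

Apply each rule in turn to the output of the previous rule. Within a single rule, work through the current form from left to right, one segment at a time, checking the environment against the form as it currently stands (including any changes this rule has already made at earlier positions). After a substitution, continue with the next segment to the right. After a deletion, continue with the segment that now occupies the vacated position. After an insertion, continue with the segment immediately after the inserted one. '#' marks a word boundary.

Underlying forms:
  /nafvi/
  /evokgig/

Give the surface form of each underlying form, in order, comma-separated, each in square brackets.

/nafvi/:
  A Final Vowel Deletion: [nafvi] → [nafv]
  B Word-Final Devoicing: [nafv] → [naff]
/evokgig/:
  A Final Vowel Deletion: no change — [evokgig]
  B Word-Final Devoicing: [evokgig] → [evokgik]

[naff], [evokgik]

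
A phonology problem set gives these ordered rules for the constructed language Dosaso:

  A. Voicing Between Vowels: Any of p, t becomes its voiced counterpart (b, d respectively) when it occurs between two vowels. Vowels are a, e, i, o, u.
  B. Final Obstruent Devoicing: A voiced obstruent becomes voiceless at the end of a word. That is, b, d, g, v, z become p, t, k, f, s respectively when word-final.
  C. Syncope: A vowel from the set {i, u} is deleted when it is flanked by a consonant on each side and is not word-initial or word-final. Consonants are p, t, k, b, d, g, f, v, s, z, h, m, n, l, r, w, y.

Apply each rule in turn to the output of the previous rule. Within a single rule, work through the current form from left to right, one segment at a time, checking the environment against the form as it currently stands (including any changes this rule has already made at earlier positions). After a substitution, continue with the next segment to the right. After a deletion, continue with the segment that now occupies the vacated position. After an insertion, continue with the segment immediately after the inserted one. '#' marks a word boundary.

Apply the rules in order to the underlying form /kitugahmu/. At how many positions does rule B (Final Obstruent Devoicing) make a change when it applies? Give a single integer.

A Voicing Between Vowels: [kitugahmu] → [kidugahmu]
B Final Obstruent Devoicing: no change — [kidugahmu]
C Syncope: [kidugahmu] → [kdgahmu]
Rule B changed 0 position(s).

0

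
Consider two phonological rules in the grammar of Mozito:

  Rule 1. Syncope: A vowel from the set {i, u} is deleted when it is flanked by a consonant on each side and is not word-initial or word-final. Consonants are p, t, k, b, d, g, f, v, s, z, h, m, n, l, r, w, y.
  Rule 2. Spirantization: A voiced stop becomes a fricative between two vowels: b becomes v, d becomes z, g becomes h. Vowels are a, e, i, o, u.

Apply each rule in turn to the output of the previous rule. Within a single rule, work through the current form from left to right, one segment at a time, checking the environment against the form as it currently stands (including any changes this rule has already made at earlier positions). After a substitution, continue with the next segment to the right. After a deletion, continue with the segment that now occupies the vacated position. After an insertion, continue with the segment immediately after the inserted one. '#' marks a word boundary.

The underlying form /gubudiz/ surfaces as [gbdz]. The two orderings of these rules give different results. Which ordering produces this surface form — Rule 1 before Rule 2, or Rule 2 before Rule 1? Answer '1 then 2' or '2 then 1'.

Order 1 then 2:
  1 Syncope: [gubudiz] → [gbdz]
  2 Spirantization: no change — [gbdz]
  result: [gbdz]
Order 2 then 1:
  2 Spirantization: [gubudiz] → [guvuziz]
  1 Syncope: [guvuziz] → [gvzz]
  result: [gvzz]

1 then 2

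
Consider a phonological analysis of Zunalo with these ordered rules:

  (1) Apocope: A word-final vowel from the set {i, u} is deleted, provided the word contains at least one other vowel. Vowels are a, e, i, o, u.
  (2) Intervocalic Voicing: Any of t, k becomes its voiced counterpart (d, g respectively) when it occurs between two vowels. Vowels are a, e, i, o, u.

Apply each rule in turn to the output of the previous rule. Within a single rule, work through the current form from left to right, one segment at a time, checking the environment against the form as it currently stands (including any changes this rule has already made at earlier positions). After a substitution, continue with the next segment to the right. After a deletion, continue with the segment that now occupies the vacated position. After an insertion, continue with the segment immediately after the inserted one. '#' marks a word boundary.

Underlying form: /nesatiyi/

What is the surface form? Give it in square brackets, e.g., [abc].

(1) Apocope: [nesatiyi] → [nesatiy]
(2) Intervocalic Voicing: [nesatiy] → [nesadiy]

[nesadiy]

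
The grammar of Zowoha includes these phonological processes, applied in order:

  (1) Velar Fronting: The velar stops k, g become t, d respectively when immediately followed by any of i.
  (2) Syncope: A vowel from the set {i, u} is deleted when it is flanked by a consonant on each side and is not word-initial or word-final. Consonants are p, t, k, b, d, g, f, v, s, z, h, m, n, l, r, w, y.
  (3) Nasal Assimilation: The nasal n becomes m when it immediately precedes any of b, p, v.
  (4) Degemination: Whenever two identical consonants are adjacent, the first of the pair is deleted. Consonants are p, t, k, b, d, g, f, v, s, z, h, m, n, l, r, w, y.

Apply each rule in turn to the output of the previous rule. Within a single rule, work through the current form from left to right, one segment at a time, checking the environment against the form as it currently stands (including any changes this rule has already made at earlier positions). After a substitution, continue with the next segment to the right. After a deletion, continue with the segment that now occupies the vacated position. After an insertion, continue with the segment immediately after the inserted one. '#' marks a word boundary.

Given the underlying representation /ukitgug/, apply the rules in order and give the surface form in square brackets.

(1) Velar Fronting: [ukitgug] → [utitgug]
(2) Syncope: [utitgug] → [uttgg]
(3) Nasal Assimilation: no change — [uttgg]
(4) Degemination: [uttgg] → [utg]

[utg]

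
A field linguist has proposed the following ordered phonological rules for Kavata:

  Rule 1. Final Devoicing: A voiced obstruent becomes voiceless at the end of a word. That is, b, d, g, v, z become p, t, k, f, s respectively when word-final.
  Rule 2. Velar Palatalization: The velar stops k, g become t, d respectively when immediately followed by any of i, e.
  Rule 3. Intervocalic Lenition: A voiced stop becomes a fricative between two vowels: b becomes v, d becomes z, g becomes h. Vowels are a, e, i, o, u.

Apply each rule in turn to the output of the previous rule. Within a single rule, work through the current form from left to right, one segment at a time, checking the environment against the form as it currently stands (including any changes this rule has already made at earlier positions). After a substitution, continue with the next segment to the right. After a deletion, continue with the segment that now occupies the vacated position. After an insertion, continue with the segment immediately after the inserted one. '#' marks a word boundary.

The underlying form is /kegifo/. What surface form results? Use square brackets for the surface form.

[tezifo]

Rule 1 Final Devoicing: no change — [kegifo]
Rule 2 Velar Palatalization: [kegifo] → [tedifo]
Rule 3 Intervocalic Lenition: [tedifo] → [tezifo]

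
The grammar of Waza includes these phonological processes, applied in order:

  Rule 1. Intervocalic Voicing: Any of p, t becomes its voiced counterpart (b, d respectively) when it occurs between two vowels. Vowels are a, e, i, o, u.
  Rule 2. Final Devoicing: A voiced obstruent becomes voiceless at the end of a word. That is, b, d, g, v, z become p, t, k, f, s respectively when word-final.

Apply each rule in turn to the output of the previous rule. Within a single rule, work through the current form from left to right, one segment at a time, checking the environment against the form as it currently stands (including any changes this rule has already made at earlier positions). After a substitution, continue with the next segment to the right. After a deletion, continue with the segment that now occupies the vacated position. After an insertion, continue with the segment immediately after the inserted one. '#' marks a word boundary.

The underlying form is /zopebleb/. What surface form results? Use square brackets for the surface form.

[zobeblep]

Rule 1 Intervocalic Voicing: [zopebleb] → [zobebleb]
Rule 2 Final Devoicing: [zobebleb] → [zobeblep]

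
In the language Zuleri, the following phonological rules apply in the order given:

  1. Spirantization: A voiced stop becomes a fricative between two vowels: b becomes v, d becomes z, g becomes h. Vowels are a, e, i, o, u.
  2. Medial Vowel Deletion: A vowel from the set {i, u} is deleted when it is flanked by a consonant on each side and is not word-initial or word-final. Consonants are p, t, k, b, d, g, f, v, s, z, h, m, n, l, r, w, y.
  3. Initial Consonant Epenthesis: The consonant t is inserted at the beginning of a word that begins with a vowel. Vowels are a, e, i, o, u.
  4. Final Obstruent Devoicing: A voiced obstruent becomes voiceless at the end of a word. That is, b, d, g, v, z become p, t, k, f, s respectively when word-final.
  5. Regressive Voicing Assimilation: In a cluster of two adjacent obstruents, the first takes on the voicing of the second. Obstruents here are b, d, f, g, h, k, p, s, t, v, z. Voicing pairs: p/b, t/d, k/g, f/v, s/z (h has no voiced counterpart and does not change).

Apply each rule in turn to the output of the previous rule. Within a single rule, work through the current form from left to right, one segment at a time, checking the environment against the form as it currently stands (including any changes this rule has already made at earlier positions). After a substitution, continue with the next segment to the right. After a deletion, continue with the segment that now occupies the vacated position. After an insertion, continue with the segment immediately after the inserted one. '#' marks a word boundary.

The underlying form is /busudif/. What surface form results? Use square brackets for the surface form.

[pzsf]

1 Spirantization: [busudif] → [busuzif]
2 Medial Vowel Deletion: [busuzif] → [bszf]
3 Initial Consonant Epenthesis: no change — [bszf]
4 Final Obstruent Devoicing: no change — [bszf]
5 Regressive Voicing Assimilation: [bszf] → [pzsf]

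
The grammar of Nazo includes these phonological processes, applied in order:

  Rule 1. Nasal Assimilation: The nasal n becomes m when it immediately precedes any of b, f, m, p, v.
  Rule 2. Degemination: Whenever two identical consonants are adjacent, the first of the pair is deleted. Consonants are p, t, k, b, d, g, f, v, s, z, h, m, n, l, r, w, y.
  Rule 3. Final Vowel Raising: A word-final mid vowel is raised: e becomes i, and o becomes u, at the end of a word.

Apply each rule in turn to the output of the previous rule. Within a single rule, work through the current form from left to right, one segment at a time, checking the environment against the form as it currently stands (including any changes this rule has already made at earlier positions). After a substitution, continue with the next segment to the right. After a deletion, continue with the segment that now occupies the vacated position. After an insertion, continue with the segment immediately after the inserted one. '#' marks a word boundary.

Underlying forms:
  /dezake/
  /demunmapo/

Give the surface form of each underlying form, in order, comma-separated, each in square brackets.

/dezake/:
  Rule 1 Nasal Assimilation: no change — [dezake]
  Rule 2 Degemination: no change — [dezake]
  Rule 3 Final Vowel Raising: [dezake] → [dezaki]
/demunmapo/:
  Rule 1 Nasal Assimilation: [demunmapo] → [demummapo]
  Rule 2 Degemination: [demummapo] → [demumapo]
  Rule 3 Final Vowel Raising: [demumapo] → [demumapu]

[dezaki], [demumapu]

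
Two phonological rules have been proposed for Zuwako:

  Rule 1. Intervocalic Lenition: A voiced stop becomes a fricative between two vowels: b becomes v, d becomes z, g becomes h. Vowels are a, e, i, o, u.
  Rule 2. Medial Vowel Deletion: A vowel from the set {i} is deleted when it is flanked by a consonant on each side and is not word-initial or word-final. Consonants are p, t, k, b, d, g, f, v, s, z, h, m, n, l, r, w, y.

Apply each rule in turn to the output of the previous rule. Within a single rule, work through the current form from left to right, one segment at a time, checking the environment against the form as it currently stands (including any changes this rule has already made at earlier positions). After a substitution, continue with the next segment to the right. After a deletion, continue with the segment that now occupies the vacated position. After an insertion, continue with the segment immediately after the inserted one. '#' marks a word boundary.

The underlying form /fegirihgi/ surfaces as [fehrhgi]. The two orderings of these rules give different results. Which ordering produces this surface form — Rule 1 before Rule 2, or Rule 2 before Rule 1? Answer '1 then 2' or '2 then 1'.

1 then 2

Order 1 then 2:
  1 Intervocalic Lenition: [fegirihgi] → [fehirihgi]
  2 Medial Vowel Deletion: [fehirihgi] → [fehrhgi]
  result: [fehrhgi]
Order 2 then 1:
  2 Medial Vowel Deletion: [fegirihgi] → [fegrhgi]
  1 Intervocalic Lenition: no change — [fegrhgi]
  result: [fegrhgi]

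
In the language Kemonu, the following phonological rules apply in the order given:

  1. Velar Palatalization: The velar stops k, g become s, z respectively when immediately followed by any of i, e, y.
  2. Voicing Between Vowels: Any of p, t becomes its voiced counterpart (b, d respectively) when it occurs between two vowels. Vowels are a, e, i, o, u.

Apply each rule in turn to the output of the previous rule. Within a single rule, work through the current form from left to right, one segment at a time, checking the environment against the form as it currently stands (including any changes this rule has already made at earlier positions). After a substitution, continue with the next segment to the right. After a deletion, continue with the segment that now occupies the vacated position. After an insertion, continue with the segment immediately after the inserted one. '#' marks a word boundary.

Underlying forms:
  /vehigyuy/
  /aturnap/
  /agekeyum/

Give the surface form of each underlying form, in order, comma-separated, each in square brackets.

[vehizyuy], [adurnap], [azeseyum]

/vehigyuy/:
  1 Velar Palatalization: [vehigyuy] → [vehizyuy]
  2 Voicing Between Vowels: no change — [vehizyuy]
/aturnap/:
  1 Velar Palatalization: no change — [aturnap]
  2 Voicing Between Vowels: [aturnap] → [adurnap]
/agekeyum/:
  1 Velar Palatalization: [agekeyum] → [azeseyum]
  2 Voicing Between Vowels: no change — [azeseyum]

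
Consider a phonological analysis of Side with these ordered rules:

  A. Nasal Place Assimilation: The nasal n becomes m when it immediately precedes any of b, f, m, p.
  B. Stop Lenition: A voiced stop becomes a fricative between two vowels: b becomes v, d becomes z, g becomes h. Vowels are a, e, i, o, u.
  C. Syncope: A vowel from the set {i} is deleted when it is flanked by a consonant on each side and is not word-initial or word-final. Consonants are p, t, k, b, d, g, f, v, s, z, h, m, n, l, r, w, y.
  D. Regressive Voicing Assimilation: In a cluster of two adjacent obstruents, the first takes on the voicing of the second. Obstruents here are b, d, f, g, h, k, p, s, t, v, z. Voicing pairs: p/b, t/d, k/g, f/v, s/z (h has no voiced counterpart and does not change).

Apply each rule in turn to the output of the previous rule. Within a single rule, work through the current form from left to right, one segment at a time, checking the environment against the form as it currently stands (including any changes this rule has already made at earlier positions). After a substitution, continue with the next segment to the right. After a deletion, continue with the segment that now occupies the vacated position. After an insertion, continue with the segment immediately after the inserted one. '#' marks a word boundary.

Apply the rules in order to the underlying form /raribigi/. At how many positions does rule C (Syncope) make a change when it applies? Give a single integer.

A Nasal Place Assimilation: no change — [raribigi]
B Stop Lenition: [raribigi] → [rarivihi]
C Syncope: [rarivihi] → [rarvhi]
D Regressive Voicing Assimilation: [rarvhi] → [rarfhi]
Rule C changed 2 position(s).

2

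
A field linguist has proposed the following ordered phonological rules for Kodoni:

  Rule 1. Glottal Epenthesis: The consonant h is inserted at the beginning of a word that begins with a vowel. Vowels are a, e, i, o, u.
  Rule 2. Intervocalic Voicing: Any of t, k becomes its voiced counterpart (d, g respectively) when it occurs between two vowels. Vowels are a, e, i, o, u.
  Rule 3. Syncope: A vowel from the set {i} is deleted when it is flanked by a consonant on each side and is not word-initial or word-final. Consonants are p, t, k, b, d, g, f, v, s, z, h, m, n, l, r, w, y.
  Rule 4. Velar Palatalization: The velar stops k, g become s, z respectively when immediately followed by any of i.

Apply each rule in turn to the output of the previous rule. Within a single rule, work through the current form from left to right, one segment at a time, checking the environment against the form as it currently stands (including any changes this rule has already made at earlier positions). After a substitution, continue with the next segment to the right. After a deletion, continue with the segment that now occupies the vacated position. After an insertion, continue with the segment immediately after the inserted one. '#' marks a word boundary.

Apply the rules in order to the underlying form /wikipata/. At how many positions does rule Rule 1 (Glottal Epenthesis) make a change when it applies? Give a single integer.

0

Rule 1 Glottal Epenthesis: no change — [wikipata]
Rule 2 Intervocalic Voicing: [wikipata] → [wigipada]
Rule 3 Syncope: [wigipada] → [wgpada]
Rule 4 Velar Palatalization: no change — [wgpada]
Rule Rule 1 changed 0 position(s).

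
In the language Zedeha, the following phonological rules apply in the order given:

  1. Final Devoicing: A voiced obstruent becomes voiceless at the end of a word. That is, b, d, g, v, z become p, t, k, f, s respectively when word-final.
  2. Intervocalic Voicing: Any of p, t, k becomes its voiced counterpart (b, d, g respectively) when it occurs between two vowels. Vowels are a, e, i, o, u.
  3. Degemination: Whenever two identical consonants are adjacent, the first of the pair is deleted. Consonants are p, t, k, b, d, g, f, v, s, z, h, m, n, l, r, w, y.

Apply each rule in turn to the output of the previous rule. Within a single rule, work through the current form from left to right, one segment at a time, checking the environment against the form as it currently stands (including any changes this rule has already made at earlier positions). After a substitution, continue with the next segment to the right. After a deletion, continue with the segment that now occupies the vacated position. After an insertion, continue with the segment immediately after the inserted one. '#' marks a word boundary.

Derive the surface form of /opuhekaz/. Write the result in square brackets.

1 Final Devoicing: [opuhekaz] → [opuhekas]
2 Intervocalic Voicing: [opuhekas] → [obuhegas]
3 Degemination: no change — [obuhegas]

[obuhegas]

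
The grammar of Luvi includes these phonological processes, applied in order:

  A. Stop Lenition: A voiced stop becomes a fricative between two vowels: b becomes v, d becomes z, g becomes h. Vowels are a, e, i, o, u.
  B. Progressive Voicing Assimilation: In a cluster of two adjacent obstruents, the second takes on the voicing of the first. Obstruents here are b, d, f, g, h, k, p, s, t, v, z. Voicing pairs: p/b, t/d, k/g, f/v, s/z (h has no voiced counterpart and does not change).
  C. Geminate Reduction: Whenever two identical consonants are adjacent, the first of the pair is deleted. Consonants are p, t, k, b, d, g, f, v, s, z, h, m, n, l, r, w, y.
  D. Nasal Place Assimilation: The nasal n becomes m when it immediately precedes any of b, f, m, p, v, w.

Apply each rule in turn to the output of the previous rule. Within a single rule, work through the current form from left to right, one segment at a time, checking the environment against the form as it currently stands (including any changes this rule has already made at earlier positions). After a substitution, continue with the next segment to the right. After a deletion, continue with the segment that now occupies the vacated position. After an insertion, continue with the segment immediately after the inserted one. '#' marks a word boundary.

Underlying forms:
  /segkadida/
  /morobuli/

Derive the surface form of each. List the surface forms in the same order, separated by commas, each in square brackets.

[segaziza], [morovuli]

/segkadida/:
  A Stop Lenition: [segkadida] → [segkaziza]
  B Progressive Voicing Assimilation: [segkaziza] → [seggaziza]
  C Geminate Reduction: [seggaziza] → [segaziza]
  D Nasal Place Assimilation: no change — [segaziza]
/morobuli/:
  A Stop Lenition: [morobuli] → [morovuli]
  B Progressive Voicing Assimilation: no change — [morovuli]
  C Geminate Reduction: no change — [morovuli]
  D Nasal Place Assimilation: no change — [morovuli]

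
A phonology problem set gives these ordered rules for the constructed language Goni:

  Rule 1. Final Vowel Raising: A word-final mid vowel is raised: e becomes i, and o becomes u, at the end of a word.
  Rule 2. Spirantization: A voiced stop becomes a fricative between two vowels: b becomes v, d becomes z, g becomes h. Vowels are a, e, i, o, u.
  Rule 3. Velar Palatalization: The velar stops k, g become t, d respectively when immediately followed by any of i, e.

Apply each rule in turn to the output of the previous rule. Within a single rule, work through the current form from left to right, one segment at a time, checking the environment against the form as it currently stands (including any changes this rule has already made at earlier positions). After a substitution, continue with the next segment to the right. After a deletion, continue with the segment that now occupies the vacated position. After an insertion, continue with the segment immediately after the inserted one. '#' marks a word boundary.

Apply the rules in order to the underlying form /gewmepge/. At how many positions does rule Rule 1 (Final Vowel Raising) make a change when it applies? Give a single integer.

Rule 1 Final Vowel Raising: [gewmepge] → [gewmepgi]
Rule 2 Spirantization: no change — [gewmepgi]
Rule 3 Velar Palatalization: [gewmepgi] → [dewmepdi]
Rule Rule 1 changed 1 position(s).

1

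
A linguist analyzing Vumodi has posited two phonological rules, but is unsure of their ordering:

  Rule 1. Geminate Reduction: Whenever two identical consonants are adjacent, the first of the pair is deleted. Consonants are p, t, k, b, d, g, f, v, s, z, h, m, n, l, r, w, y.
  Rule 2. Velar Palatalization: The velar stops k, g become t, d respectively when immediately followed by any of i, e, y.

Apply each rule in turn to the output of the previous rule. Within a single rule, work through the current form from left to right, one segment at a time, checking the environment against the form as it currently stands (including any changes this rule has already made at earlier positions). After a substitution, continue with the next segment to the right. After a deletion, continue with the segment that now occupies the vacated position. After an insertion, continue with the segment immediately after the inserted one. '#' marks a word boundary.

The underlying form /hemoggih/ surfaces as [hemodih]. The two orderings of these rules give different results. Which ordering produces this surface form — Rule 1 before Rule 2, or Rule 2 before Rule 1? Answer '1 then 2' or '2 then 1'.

1 then 2

Order 1 then 2:
  1 Geminate Reduction: [hemoggih] → [hemogih]
  2 Velar Palatalization: [hemogih] → [hemodih]
  result: [hemodih]
Order 2 then 1:
  2 Velar Palatalization: [hemoggih] → [hemogdih]
  1 Geminate Reduction: no change — [hemogdih]
  result: [hemogdih]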